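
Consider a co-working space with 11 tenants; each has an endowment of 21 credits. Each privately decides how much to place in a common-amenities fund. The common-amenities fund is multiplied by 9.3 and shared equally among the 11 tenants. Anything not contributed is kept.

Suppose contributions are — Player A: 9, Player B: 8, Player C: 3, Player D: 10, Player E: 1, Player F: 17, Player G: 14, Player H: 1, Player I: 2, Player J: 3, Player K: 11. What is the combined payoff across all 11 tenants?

Total contributed: 9 + 8 + 3 + 10 + 1 + 17 + 14 + 1 + 2 + 3 + 11 = 79; total kept: 11 × 21 − 79 = 152.
The common-amenities fund pays out 9.3 × 79 = 734.70 in aggregate.
Group total = 152 + 734.70 = 886.70.

886.70 credits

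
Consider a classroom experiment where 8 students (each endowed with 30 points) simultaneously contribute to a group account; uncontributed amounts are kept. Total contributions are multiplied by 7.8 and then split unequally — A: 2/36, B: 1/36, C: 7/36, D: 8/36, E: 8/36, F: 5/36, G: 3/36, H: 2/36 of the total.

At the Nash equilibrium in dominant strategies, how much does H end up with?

For player j, contributing a unit is worthwhile iff 7.8 × (j's share) ≥ 1, i.e. iff j's share is at least 0.1282.
C, D, E and F are above the threshold, contributing 30 each; the remaining 4 contribute 0. Total contributed: 120.
H keeps 30 and receives 7.8 × 120 × 2/36 = 52.00 from the group account, for a payoff of 82.00.

82.00 points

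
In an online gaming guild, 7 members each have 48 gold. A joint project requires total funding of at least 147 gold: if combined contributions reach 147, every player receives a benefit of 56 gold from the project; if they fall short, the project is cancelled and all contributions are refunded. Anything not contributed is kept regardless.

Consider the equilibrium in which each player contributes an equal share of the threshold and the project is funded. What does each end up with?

83 gold

Equal share of the threshold: 147/7 = 21.
At this profile no one gains by cutting their contribution: any cut drops the total below 147, the project is cancelled, contributions are refunded, and the deviator ends with 48, which is less than 48 − 21 + 56 = 83. Contributing more than 21 just wastes the excess. So contributing exactly 21 is a best response.
Each player's payoff: 48 − 21 + 56 = 83.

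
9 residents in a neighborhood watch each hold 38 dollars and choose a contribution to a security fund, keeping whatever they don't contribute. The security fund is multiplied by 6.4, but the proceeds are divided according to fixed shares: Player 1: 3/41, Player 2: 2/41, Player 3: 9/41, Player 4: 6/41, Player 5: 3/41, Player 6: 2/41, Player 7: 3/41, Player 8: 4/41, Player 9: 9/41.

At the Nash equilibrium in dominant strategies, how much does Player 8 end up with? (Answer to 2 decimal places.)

85.45 dollars

A player with share s gets back 6.4·s per unit contributed, so full contribution is dominant for anyone with s > 1/6.4 = 0.1563 and zero contribution is dominant for anyone below.
The shares above 0.1563 belong to Player 3 and Player 9, contributing 38 each; the remaining 7 contribute 0. Total contributed: 76.
Player 8 keeps 38 and receives 6.4 × 76 × 4/41 = 47.45 from the security fund, for a payoff of 85.45.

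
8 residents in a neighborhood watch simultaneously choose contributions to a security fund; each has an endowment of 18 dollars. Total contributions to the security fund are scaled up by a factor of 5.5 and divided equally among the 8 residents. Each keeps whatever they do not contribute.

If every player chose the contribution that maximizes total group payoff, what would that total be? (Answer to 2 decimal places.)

Each contributed unit returns 5.500 to the group as a whole (0.6875 to each of 8 players), which exceeds 1, so the social optimum is full contribution: group total = 5.500 × 144 = 792.00.

792.00 dollars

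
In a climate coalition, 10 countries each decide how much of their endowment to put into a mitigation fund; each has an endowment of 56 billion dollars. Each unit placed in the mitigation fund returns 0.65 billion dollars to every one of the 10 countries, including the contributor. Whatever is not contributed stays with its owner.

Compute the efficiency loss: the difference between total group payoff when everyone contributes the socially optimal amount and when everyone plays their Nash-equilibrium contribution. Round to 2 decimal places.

The private return per contributed unit is 0.65 < 1, so contributing 0 is dominant for every player. At the Nash equilibrium everyone keeps their 56, and the group total is 10 × 56 = 560.
Each contributed unit returns 6.500 to the group as a whole (0.65 to each of 10 players), which exceeds 1, so the social optimum is full contribution: group total = 6.500 × 560 = 3640.00.
Efficiency loss = 3640.00 − 560 = 3080.00.

3080.00 billion dollars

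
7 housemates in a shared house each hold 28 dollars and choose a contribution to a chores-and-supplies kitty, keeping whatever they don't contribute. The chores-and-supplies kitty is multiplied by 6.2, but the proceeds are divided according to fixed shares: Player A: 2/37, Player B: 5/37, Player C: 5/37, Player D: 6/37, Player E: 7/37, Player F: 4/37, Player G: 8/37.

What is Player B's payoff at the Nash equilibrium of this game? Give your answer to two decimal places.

98.38 dollars

A player with share s gets back 6.2·s per unit contributed, so full contribution is dominant for anyone with s > 1/6.2 = 0.1613 and zero contribution is dominant for anyone below.
Player D, Player E and Player G clear that bar, contributing 28 each; the remaining 4 contribute 0. Total contributed: 84.
Player B keeps 28 and receives 6.2 × 84 × 5/37 = 70.38 from the chores-and-supplies kitty, for a payoff of 98.38.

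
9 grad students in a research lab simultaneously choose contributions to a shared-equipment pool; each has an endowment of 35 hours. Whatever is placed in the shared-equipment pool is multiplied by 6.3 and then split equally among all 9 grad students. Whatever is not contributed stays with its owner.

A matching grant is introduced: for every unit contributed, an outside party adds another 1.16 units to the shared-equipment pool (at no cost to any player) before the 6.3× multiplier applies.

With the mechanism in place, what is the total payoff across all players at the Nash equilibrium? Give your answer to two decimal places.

4286.52 hours

Under the mechanism each unit contributed yields 6.3 × 2.16 / 9 = 1.5120 back to its contributor per unit of net cost, which exceeds 1, making full contribution the dominant choice for everyone.
At the Nash equilibrium everyone contributes 35. Group total payoff = 6.3 × 2.16 × 315 = 4286.52.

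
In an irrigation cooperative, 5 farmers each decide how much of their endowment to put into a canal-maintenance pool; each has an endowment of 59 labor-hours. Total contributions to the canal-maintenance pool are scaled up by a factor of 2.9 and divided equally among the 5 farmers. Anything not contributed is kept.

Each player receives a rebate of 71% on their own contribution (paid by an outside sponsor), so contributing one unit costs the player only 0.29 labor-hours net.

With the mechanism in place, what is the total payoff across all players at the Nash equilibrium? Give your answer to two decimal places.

1064.95 labor-hours

With the mechanism, a contributed unit returns (2.9/5) / 0.29 = 2.0000 per unit of net cost to the contributor — now above 1 — so contributing fully is weakly dominant for every player.
At the Nash equilibrium everyone contributes 59. Group total payoff = 5 × (59 × 0.71 + 2.9 × 59) = 1064.95.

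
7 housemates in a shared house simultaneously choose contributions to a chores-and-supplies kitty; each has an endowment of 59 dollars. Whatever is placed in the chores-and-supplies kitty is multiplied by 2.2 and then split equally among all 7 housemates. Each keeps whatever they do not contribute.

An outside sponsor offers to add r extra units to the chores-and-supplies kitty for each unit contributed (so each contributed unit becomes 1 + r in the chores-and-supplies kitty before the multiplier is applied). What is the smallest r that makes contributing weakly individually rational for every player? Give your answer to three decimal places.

With matching at rate r, one contributed unit becomes (1 + r) in the chores-and-supplies kitty and returns 2.2 × (1 + r) / 7 to the contributor.
Setting this equal to 1: 1 + r = 7/2.2 = 3.1818.
So the minimum matching rate is r = 3.1818 − 1 = 2.182.

2.182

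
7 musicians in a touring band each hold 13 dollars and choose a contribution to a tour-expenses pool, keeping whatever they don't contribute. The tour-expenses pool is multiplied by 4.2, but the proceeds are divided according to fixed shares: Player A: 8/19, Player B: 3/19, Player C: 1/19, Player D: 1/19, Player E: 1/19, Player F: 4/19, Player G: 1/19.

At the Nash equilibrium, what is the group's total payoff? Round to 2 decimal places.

Each unit j contributes comes back to j as 4.2 × (j's share), so j prefers to contribute only if that share exceeds 1/4.2 = 0.2381; otherwise keeping the unit dominates.
Player A alone (share 8/19) is above the threshold, contributing 13; the remaining 6 contribute 0. Total contributed: 13.
The tour-expenses pool pays out 4.2 × 13 = 54.60 in total (split across the unequal shares, but the aggregate is all that matters for the group sum).
The 6 free-riders keep 13 each, adding 78. Group total = 78 + 54.60 = 132.60.

132.60 dollars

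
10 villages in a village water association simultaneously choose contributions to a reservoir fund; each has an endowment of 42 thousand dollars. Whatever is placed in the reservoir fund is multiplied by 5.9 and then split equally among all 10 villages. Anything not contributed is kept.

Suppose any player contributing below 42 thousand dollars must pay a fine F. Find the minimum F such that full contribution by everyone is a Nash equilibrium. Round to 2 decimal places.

Given the others contribute fully, the best deviation is to contribute 0 (any partial contribution still incurs the fine and gives up units whose private return 0.5900 is below 1).
Deviating from 42 to 0 saves 42 thousand dollars but forfeits the deviator's share of the drop in the reservoir fund: 5.9/10 × 42 = 24.78.
So the deviation gain is 42 − 24.78 = 17.22, and the fine must be at least 17.22 thousand dollars to wipe it out.

17.22 thousand dollars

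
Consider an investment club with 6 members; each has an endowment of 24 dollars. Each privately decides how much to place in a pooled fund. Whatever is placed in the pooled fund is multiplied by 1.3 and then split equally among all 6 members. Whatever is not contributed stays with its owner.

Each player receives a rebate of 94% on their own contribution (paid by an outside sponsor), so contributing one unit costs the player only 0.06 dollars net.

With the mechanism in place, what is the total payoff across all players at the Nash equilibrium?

322.56 dollars

With the mechanism, a contributed unit returns (1.3/6) / 0.06 = 3.6111 per unit of net cost to the contributor — now above 1 — so contributing fully is weakly dominant for every player.
At the Nash equilibrium everyone contributes 24. Group total payoff = 6 × (24 × 0.94 + 1.3 × 24) = 322.56.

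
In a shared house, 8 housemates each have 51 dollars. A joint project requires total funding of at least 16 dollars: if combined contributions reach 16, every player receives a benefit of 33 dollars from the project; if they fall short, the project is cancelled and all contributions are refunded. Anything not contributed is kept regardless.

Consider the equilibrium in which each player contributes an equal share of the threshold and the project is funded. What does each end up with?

82 dollars

Equal share of the threshold: 16/8 = 2.
At this profile no one gains by cutting their contribution: any cut drops the total below 16, the project is cancelled, contributions are refunded, and the deviator ends with 51, which is less than 51 − 2 + 33 = 82. Contributing more than 2 just wastes the excess. So contributing exactly 2 is a best response.
Each player's payoff: 51 − 2 + 33 = 82.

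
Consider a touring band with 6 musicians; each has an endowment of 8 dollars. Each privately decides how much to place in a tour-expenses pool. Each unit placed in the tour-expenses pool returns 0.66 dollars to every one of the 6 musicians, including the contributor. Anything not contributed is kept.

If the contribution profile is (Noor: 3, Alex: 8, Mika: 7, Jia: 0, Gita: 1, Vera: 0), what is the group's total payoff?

Total contributed: 3 + 8 + 7 + 0 + 1 + 0 = 19; total kept: 6 × 8 − 19 = 29.
The tour-expenses pool pays out 0.66 × 6 × 19 = 75.24 in aggregate.
Group total = 29 + 75.24 = 104.24.

104.24 dollars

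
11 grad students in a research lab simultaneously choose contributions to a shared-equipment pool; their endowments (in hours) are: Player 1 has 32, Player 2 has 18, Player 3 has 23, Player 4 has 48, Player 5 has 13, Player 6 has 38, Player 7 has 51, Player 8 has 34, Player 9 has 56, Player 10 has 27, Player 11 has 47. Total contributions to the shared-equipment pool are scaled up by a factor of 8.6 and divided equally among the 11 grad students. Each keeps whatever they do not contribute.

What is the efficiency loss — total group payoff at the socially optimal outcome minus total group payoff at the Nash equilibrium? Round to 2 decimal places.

The private return per contributed unit is 8.6/11 = 0.7818 < 1 for every player regardless of endowment, so the Nash equilibrium is zero contribution and the group total is Σ E_j = 32 + 18 + 23 + 48 + 13 + 38 + 51 + 34 + 56 + 27 + 47 = 387.
Each contributed unit returns 8.600 to the group, so the social optimum is full contribution by everyone: group total = 8.600 × 387 = 3328.20.
Efficiency loss = (8.600 − 1) × 387 = 2941.20.

2941.20 hours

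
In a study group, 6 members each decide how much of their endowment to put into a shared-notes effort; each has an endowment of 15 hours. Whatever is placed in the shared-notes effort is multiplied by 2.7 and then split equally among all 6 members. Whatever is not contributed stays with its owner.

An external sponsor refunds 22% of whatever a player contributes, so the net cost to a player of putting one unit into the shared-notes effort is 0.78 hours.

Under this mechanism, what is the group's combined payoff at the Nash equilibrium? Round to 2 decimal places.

90.00 hours

With the mechanism, a contributed unit returns (2.7/6) / 0.78 = 0.5769 per unit of net cost — still below 1 — so contributing 0 remains dominant for every player.
Everyone keeps their endowment and the group total is 6 × 15 = 90.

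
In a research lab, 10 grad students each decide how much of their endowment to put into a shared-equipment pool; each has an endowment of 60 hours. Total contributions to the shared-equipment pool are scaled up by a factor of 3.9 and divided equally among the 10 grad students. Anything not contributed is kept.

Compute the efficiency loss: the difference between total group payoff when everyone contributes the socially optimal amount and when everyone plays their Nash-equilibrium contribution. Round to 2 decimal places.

1740.00 hours

Each contributed unit returns 3.9/10 = 0.3900 to its contributor — below 1 — so contributing 0 is dominant for every player. At the Nash equilibrium everyone keeps their 60, and the group total is 10 × 60 = 600.
Each contributed unit returns 3.900 to the group as a whole (0.3900 to each of 10 players), which exceeds 1, so the social optimum is full contribution: group total = 3.900 × 600 = 2340.00.
Efficiency loss = 2340.00 − 600 = 1740.00.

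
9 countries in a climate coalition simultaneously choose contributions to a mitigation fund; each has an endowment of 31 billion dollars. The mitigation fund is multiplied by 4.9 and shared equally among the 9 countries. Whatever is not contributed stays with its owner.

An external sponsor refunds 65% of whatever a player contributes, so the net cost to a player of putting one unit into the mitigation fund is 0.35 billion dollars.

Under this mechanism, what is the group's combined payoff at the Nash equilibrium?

1548.45 billion dollars

With the mechanism, a contributed unit returns (4.9/9) / 0.35 = 1.5556 per unit of net cost to the contributor — now above 1 — so contributing fully is weakly dominant for every player.
At the Nash equilibrium everyone contributes 31. Group total payoff = 9 × (31 × 0.65 + 4.9 × 31) = 1548.45.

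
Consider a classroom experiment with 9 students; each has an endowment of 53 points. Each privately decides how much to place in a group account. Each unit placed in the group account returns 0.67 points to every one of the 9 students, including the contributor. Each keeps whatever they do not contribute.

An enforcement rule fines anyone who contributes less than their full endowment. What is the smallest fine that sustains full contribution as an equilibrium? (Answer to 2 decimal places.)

17.49 points

Given the others contribute fully, the best deviation is to contribute 0 (any partial contribution still incurs the fine and gives up units whose private return 0.67 is below 1).
Deviating from 53 to 0 saves 53 points but forfeits the deviator's share of the drop in the group account: 0.67 × 53 = 35.51.
So the deviation gain is 53 − 35.51 = 17.49, and the fine must be at least 17.49 points to wipe it out.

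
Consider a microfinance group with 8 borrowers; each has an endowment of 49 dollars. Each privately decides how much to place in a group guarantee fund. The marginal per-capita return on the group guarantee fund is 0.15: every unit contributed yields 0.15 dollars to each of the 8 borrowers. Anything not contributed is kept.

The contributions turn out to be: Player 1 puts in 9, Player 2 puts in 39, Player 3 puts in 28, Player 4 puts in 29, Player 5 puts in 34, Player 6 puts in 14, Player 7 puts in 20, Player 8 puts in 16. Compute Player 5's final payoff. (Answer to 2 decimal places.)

43.35 dollars

Total contributed: 9 + 39 + 28 + 29 + 34 + 14 + 20 + 16 = 189.
Each receives 0.15 × 189 = 28.35 from the group guarantee fund.
Player 5 keeps 49 − 34 = 15, so Player 5's payoff is 15 + 28.35 = 43.35.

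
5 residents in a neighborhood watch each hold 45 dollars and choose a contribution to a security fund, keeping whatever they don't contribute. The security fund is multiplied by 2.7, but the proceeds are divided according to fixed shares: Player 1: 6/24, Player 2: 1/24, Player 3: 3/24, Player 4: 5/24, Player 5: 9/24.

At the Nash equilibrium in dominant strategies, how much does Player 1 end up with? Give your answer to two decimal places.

75.38 dollars

A player with share s gets back 2.7·s per unit contributed, so full contribution is dominant for anyone with s > 1/2.7 = 0.3704 and zero contribution is dominant for anyone below.
The only share above 0.3704 is Player 5's 9/24, contributing 45; the remaining 4 contribute 0. Total contributed: 45.
Player 1 keeps 45 and receives 2.7 × 45 × 6/24 = 30.38 from the security fund, for a payoff of 75.38.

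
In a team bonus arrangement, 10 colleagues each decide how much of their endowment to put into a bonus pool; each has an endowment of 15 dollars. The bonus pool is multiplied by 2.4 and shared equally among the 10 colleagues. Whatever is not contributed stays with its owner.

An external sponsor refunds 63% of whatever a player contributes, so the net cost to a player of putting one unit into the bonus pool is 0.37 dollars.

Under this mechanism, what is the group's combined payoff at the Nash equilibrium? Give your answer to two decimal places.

The effective private return is (2.4/10) / 0.37 = 0.6486, which is still under 1, so the mechanism doesn't change anyone's dominant strategy: zero contribution.
At the Nash equilibrium no one contributes; group total payoff = 10 × 15 = 150.

150.00 dollars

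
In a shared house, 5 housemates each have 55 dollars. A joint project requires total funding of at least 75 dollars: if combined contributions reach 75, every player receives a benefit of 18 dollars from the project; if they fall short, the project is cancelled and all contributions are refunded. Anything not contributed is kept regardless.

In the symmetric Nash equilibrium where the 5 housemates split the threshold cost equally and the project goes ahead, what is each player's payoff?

58 dollars

Equal share of the threshold: 75/5 = 15.
At this profile no one gains by cutting their contribution: any cut drops the total below 75, the project is cancelled, contributions are refunded, and the deviator ends with 55, which is less than 55 − 15 + 18 = 58. Contributing more than 15 just wastes the excess. So contributing exactly 15 is a best response.
Each player's payoff: 55 − 15 + 18 = 58.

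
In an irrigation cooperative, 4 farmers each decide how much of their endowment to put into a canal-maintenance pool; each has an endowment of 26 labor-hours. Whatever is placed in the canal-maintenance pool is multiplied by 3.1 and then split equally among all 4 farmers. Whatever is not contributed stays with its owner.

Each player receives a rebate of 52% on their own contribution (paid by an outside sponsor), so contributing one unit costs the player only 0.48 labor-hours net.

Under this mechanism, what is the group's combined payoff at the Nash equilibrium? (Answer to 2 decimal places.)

Under the mechanism each unit contributed yields (3.1/4) / 0.48 = 1.6146 back to its contributor per unit of net cost, which exceeds 1, making full contribution the dominant choice for everyone.
At the Nash equilibrium everyone contributes 26. Group total payoff = 4 × (26 × 0.52 + 3.1 × 26) = 376.48.

376.48 labor-hours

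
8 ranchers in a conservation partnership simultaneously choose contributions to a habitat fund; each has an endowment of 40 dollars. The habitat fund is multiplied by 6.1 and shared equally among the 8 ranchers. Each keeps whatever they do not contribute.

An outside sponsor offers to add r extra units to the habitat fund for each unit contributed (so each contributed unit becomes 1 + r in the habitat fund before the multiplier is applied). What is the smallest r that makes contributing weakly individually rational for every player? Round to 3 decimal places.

With matching at rate r, one contributed unit becomes (1 + r) in the habitat fund and returns 6.1 × (1 + r) / 8 to the contributor.
Setting this equal to 1: 1 + r = 8/6.1 = 1.3115.
So the minimum matching rate is r = 1.3115 − 1 = 0.311.

0.311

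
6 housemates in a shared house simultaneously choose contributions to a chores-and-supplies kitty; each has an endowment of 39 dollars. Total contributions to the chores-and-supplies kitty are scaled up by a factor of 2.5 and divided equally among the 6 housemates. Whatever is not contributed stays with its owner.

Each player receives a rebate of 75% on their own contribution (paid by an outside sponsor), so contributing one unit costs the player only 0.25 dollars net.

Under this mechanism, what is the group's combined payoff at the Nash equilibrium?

The effective private return per unit is now (2.5/6) / 0.25 = 1.6667 > 1, so every player's dominant strategy flips to full contribution.
At the Nash equilibrium everyone contributes 39. Group total payoff = 6 × (39 × 0.75 + 2.5 × 39) = 760.50.

760.50 dollars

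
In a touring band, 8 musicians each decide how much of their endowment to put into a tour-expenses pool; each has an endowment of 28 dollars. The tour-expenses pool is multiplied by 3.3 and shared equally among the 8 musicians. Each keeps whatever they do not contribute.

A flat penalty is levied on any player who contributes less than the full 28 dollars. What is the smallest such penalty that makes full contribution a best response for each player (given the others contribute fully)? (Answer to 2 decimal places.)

Given the others contribute fully, the best deviation is to contribute 0 (any partial contribution still incurs the fine and gives up units whose private return 0.4125 is below 1).
Deviating from 28 to 0 saves 28 dollars but forfeits the deviator's share of the drop in the tour-expenses pool: 3.3/8 × 28 = 11.55.
So the deviation gain is 28 − 11.55 = 16.45, and the fine must be at least 16.45 dollars to wipe it out.

16.45 dollars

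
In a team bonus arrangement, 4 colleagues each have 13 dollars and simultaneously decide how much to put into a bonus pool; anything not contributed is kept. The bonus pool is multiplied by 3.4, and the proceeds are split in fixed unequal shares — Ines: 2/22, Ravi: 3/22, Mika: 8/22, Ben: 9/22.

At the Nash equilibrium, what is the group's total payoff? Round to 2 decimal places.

114.40 dollars

Player j's private return per contributed unit is 3.4 × (j's share). Contributing is weakly dominant for j when that share is at least 1/3.4 = 0.2941, and contributing 0 is dominant otherwise.
Mika and Ben are above the threshold, contributing 13 each; the remaining 2 contribute 0. Total contributed: 26.
The bonus pool pays out 3.4 × 26 = 88.40 in total (split across the unequal shares, but the aggregate is all that matters for the group sum).
The 2 free-riders keep 13 each, adding 26. Group total = 26 + 88.40 = 114.40.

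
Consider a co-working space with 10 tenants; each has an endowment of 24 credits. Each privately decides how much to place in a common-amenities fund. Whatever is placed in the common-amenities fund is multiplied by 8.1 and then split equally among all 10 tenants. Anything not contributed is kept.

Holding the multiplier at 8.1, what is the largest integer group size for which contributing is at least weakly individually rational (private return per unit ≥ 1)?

Private return per unit is 8.1/(group size), which is ≥ 1 whenever the group size is ≤ 8.1.
The largest such integer is 8.

8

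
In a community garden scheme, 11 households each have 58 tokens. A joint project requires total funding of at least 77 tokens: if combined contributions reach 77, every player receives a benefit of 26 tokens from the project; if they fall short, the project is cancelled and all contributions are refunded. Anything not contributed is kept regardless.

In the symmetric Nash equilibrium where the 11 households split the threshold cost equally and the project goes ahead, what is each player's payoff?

Equal share of the threshold: 77/11 = 7.
At this profile no one gains by cutting their contribution: any cut drops the total below 77, the project is cancelled, contributions are refunded, and the deviator ends with 58, which is less than 58 − 7 + 26 = 77. Contributing more than 7 just wastes the excess. So contributing exactly 7 is a best response.
Each player's payoff: 58 − 7 + 26 = 77.

77 tokens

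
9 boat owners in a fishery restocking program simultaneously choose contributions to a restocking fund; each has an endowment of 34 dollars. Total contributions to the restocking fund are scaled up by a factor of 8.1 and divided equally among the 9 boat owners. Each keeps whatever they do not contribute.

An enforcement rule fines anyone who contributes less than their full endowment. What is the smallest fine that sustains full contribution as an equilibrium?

3.40 dollars

Given the others contribute fully, the best deviation is to contribute 0 (any partial contribution still incurs the fine and gives up units whose private return 0.9000 is below 1).
Deviating from 34 to 0 saves 34 dollars but forfeits the deviator's share of the drop in the restocking fund: 8.1/9 × 34 = 30.60.
So the deviation gain is 34 − 30.60 = 3.40, and the fine must be at least 3.40 dollars to wipe it out.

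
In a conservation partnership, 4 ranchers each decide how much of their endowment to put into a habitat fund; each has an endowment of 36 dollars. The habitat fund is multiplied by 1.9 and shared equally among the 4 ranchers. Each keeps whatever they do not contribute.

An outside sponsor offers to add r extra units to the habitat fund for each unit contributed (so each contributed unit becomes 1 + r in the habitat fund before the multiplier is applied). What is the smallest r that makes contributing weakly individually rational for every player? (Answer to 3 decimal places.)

With matching at rate r, one contributed unit becomes (1 + r) in the habitat fund and returns 1.9 × (1 + r) / 4 to the contributor.
Setting this equal to 1: 1 + r = 4/1.9 = 2.1053.
So the minimum matching rate is r = 2.1053 − 1 = 1.105.

1.105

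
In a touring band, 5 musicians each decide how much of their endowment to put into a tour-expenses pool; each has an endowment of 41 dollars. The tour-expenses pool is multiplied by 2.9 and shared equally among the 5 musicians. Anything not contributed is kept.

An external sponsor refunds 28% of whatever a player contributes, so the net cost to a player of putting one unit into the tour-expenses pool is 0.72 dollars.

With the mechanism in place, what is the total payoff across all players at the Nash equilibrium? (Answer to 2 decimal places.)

With the mechanism, a contributed unit returns (2.9/5) / 0.72 = 0.8056 per unit of net cost — still below 1 — so contributing 0 remains dominant for every player.
At the Nash equilibrium no one contributes; group total payoff = 5 × 41 = 205.

205.00 dollars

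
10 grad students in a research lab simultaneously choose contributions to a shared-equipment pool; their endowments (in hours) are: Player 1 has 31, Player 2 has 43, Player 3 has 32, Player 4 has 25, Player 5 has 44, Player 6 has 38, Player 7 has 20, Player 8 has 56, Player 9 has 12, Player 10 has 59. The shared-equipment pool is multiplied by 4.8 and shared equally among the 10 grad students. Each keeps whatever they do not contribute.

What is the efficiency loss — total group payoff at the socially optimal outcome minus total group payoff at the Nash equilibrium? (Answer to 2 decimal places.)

The private return per contributed unit is 4.8/10 = 0.4800 < 1 for every player regardless of endowment, so the Nash equilibrium is zero contribution and the group total is Σ E_j = 31 + 43 + 32 + 25 + 44 + 38 + 20 + 56 + 12 + 59 = 360.
Each contributed unit returns 4.800 to the group, so the social optimum is full contribution by everyone: group total = 4.800 × 360 = 1728.00.
Efficiency loss = (4.800 − 1) × 360 = 1368.00.

1368.00 hours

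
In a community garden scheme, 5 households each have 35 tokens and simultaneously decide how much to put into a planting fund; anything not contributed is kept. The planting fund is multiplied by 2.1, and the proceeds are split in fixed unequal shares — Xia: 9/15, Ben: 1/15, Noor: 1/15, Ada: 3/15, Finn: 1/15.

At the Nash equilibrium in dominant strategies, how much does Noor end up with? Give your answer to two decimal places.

A player with share s gets back 2.1·s per unit contributed, so full contribution is dominant for anyone with s > 1/2.1 = 0.4762 and zero contribution is dominant for anyone below.
The only share above 0.4762 is Xia's 9/15, contributing 35; the remaining 4 contribute 0. Total contributed: 35.
Noor keeps 35 and receives 2.1 × 35 × 1/15 = 4.90 from the planting fund, for a payoff of 39.90.

39.90 tokens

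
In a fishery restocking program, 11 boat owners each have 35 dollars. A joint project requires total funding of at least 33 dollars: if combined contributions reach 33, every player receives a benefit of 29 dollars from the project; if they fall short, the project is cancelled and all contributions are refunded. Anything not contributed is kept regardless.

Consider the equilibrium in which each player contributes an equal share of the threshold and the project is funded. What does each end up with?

61 dollars

Equal share of the threshold: 33/11 = 3.
At this profile no one gains by cutting their contribution: any cut drops the total below 33, the project is cancelled, contributions are refunded, and the deviator ends with 35, which is less than 35 − 3 + 29 = 61. Contributing more than 3 just wastes the excess. So contributing exactly 3 is a best response.
Each player's payoff: 35 − 3 + 29 = 61.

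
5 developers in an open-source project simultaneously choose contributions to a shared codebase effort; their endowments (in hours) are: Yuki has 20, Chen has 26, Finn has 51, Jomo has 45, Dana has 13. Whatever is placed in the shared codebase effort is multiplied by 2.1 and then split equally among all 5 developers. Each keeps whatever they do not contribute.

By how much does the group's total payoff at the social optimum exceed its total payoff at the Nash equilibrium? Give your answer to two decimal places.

170.50 hours

The private return per contributed unit is 2.1/5 = 0.4200 < 1 for every player regardless of endowment, so the Nash equilibrium is zero contribution and the group total is Σ E_j = 20 + 26 + 51 + 45 + 13 = 155.
Each contributed unit returns 2.100 to the group, so the social optimum is full contribution by everyone: group total = 2.100 × 155 = 325.50.
Efficiency loss = (2.100 − 1) × 155 = 170.50.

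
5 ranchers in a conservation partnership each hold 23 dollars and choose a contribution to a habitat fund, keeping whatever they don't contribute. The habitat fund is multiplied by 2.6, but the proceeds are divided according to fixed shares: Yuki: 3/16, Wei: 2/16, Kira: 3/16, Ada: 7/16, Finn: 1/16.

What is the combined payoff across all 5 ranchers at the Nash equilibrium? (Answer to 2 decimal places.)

151.80 dollars

A player with share s gets back 2.6·s per unit contributed, so full contribution is dominant for anyone with s > 1/2.6 = 0.3846 and zero contribution is dominant for anyone below.
Ada alone (share 7/16) is above the threshold, contributing 23; the remaining 4 contribute 0. Total contributed: 23.
The habitat fund pays out 2.6 × 23 = 59.80 in total (split across the unequal shares, but the aggregate is all that matters for the group sum).
The 4 free-riders keep 23 each, adding 92. Group total = 92 + 59.80 = 151.80.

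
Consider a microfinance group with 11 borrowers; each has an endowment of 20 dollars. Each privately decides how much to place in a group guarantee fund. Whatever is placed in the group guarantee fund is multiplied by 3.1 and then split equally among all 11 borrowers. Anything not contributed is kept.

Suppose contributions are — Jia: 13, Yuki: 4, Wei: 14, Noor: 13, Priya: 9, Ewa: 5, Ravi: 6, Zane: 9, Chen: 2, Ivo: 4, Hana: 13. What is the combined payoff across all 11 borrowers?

Total contributed: 13 + 4 + 14 + 13 + 9 + 5 + 6 + 9 + 2 + 4 + 13 = 92; total kept: 11 × 20 − 92 = 128.
The group guarantee fund pays out 3.1 × 92 = 285.20 in aggregate.
Group total = 128 + 285.20 = 413.20.

413.20 dollars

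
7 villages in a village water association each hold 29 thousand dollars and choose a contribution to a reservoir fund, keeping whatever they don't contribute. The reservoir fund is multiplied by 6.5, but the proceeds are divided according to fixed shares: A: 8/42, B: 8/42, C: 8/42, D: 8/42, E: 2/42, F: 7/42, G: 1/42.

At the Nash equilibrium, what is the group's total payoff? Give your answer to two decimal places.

Each unit j contributes comes back to j as 6.5 × (j's share), so j prefers to contribute only if that share exceeds 1/6.5 = 0.1538; otherwise keeping the unit dominates.
The shares above 0.1538 belong to A, B, C, D and F, contributing 29 each; the remaining 2 contribute 0. Total contributed: 145.
The reservoir fund pays out 6.5 × 145 = 942.50 in total (split across the unequal shares, but the aggregate is all that matters for the group sum).
The 2 free-riders keep 29 each, adding 58. Group total = 58 + 942.50 = 1000.50.

1000.50 thousand dollars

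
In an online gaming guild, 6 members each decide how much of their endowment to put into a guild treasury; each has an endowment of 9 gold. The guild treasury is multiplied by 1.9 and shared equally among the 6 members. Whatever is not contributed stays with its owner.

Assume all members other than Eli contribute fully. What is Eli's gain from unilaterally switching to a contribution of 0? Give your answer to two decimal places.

Switching from a contribution of 9 to 0 lets Eli keep an extra 9 gold, but lowers the guild treasury by 9, which costs Eli their own share of that drop: 1.9/6 × 9 = 2.85.
Net gain = 9 − 2.85 = 6.15. The private return per contributed unit (0.3167) is below 1, so free-riding is indeed the best response regardless of what the others do.

6.15 gold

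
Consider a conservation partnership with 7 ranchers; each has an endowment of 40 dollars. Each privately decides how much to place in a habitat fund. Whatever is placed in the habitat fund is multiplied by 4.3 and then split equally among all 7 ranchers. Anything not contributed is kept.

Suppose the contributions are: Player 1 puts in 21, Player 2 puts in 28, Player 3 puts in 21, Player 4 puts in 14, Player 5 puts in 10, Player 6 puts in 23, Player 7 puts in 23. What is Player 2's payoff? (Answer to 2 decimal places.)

98.00 dollars

Total contributed: 21 + 28 + 21 + 14 + 10 + 23 + 23 = 140.
Each receives 4.3 × 140 / 7 = 86.00 from the habitat fund.
Player 2 keeps 40 − 28 = 12, so Player 2's payoff is 12 + 86.00 = 98.00.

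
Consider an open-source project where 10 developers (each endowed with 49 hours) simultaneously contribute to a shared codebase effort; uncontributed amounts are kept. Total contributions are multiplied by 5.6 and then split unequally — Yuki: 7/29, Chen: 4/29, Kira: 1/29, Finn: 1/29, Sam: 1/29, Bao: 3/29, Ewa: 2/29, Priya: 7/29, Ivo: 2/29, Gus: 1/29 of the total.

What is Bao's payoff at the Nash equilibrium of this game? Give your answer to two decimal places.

105.77 hours

Each unit j contributes comes back to j as 5.6 × (j's share), so j prefers to contribute only if that share exceeds 1/5.6 = 0.1786; otherwise keeping the unit dominates.
Yuki and Priya clear that bar, contributing 49 each; the remaining 8 contribute 0. Total contributed: 98.
Bao keeps 49 and receives 5.6 × 98 × 3/29 = 56.77 from the shared codebase effort, for a payoff of 105.77.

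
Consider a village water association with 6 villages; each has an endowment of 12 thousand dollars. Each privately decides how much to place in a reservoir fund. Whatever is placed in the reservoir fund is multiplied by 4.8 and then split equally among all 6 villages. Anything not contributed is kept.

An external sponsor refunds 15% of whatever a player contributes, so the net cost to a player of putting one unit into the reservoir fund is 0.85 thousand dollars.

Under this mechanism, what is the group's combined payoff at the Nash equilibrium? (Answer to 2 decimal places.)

72.00 thousand dollars

With the mechanism, a contributed unit returns (4.8/6) / 0.85 = 0.9412 per unit of net cost — still below 1 — so contributing 0 remains dominant for every player.
Everyone keeps their endowment and the group total is 6 × 12 = 72.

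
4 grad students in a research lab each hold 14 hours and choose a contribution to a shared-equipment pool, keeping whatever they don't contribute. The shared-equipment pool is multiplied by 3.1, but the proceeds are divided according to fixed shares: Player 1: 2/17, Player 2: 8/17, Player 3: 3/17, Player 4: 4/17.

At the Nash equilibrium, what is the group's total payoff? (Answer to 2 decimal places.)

85.40 hours

Player j's private return per contributed unit is 3.1 × (j's share). Contributing is weakly dominant for j when that share is at least 1/3.1 = 0.3226, and contributing 0 is dominant otherwise.
The only share above 0.3226 is Player 2's 8/17, contributing 14; the remaining 3 contribute 0. Total contributed: 14.
The shared-equipment pool pays out 3.1 × 14 = 43.40 in total (split across the unequal shares, but the aggregate is all that matters for the group sum).
The 3 free-riders keep 14 each, adding 42. Group total = 42 + 43.40 = 85.40.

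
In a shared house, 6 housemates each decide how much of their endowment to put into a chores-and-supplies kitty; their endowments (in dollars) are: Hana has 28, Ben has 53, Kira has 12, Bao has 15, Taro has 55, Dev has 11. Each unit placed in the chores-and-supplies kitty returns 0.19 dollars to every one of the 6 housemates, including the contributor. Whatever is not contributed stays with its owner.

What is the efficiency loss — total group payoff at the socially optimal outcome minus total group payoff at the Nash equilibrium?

24.36 dollars

The private return per contributed unit is 0.19 < 1 for everyone, so the Nash equilibrium is zero contribution and the group total is Σ E_j = 28 + 53 + 12 + 15 + 55 + 11 = 174.
Each contributed unit returns 1.140 to the group, so the social optimum is full contribution by everyone: group total = 1.140 × 174 = 198.36.
Efficiency loss = (1.140 − 1) × 174 = 24.36.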